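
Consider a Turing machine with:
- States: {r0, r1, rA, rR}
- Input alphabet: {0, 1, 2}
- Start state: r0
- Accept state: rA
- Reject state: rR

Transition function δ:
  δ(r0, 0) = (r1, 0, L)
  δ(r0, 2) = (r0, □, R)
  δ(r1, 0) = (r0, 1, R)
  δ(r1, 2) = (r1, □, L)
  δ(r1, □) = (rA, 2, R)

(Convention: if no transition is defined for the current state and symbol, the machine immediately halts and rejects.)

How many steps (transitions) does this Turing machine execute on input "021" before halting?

Execution trace:
Initial: [r0]021
Step 1: δ(r0, 0) = (r1, 0, L) → [r1]□021
Step 2: δ(r1, □) = (rA, 2, R) → 2[rA]021

The machine reaches the accept state rA and halts.

The machine executed 2 steps before halting.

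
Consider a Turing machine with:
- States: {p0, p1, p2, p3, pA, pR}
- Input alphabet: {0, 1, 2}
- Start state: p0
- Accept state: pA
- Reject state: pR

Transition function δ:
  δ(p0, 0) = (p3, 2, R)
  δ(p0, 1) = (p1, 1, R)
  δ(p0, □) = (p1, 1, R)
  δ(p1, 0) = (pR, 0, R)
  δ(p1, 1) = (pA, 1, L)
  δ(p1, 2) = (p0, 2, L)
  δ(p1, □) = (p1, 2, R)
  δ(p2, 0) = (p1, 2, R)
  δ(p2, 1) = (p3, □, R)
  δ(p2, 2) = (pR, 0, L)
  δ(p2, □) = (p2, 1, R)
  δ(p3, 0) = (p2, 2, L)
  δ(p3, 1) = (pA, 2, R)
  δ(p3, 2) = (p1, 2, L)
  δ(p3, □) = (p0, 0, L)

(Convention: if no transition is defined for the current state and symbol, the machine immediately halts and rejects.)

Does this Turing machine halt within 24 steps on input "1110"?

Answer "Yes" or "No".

Execution trace:
Initial: [p0]1110
Step 1: δ(p0, 1) = (p1, 1, R) → 1[p1]110
Step 2: δ(p1, 1) = (pA, 1, L) → [pA]1110

The machine reaches the accept state pA and halts.
The machine halted after 2 steps (within the 24-step bound).

Answer: Yes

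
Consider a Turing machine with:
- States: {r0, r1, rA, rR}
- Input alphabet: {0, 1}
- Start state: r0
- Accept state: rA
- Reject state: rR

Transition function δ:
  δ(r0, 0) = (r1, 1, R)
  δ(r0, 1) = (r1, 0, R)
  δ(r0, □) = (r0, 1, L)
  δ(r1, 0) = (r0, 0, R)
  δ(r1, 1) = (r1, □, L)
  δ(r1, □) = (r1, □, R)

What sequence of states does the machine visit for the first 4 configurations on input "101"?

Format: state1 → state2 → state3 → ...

Execution trace:
Initial: [r0]101
Step 1: δ(r0, 1) = (r1, 0, R) → 0[r1]01
Step 2: δ(r1, 0) = (r0, 0, R) → 00[r0]1
Step 3: δ(r0, 1) = (r1, 0, R) → 000[r1]□

State sequence: r0 → r1 → r0 → r1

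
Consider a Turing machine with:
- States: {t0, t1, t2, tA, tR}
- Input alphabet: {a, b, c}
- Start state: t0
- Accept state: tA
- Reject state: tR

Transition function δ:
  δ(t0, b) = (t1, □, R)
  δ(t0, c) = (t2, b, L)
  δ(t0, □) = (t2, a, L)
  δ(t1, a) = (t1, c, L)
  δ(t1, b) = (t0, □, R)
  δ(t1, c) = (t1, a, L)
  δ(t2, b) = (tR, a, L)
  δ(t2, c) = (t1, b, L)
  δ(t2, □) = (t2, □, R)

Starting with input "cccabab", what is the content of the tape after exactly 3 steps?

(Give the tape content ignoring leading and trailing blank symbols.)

Execution trace:
Initial: [t0]cccabab
Step 1: δ(t0, c) = (t2, b, L) → [t2]□bccabab
Step 2: δ(t2, □) = (t2, □, R) → □[t2]bccabab
Step 3: δ(t2, b) = (tR, a, L) → [tR]□accabab

The machine reaches the reject state tR and halts.

After 3 steps, the tape (ignoring leading/trailing blanks) is: accabab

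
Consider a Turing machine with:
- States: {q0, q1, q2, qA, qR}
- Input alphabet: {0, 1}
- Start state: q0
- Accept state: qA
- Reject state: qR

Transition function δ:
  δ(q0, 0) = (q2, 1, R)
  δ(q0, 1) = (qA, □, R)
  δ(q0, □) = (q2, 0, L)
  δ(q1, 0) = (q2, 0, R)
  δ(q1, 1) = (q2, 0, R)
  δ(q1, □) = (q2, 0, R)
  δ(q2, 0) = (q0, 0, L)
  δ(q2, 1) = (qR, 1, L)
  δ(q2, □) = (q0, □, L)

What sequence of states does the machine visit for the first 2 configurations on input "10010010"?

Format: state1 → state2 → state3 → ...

Execution trace:
Initial: [q0]10010010
Step 1: δ(q0, 1) = (qA, □, R) → □[qA]0010010

The machine reaches the accept state qA and halts.

State sequence: q0 → qA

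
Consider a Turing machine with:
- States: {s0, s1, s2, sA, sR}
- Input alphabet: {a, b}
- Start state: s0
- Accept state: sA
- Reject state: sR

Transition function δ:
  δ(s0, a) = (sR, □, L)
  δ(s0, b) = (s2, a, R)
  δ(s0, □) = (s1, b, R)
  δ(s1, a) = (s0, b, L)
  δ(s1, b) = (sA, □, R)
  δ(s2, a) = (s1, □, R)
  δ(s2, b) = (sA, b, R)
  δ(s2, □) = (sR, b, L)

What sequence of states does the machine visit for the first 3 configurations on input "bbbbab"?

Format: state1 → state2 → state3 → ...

Execution trace:
Initial: [s0]bbbbab
Step 1: δ(s0, b) = (s2, a, R) → a[s2]bbbab
Step 2: δ(s2, b) = (sA, b, R) → ab[sA]bbab

The machine reaches the accept state sA and halts.

State sequence: s0 → s2 → sA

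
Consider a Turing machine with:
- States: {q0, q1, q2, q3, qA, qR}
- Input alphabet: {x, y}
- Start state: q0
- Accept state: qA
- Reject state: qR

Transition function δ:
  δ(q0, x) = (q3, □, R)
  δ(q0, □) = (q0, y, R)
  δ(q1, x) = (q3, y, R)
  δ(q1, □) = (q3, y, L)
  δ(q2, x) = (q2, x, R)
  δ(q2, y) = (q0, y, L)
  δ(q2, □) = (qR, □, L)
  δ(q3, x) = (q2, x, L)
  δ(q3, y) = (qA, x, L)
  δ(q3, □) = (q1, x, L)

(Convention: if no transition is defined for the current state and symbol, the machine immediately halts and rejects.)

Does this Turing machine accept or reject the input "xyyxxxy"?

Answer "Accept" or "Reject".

Execution trace:
Initial: [q0]xyyxxxy
Step 1: δ(q0, x) = (q3, □, R) → □[q3]yyxxxy
Step 2: δ(q3, y) = (qA, x, L) → [qA]□xyxxxy

The machine reaches the accept state qA and halts.

Answer: Accept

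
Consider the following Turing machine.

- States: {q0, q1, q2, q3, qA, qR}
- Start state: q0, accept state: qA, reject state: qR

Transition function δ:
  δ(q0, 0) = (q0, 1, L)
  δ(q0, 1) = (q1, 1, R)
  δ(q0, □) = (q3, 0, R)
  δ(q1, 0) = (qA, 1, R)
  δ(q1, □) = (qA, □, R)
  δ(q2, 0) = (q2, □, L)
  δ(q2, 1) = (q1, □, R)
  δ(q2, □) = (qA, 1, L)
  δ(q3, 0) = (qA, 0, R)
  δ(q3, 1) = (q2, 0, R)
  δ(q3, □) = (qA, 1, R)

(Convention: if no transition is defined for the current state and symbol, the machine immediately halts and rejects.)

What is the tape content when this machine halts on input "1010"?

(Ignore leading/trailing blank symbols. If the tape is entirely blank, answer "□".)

Execution trace:
Initial: [q0]1010
Step 1: δ(q0, 1) = (q1, 1, R) → 1[q1]010
Step 2: δ(q1, 0) = (qA, 1, R) → 11[qA]10

The machine reaches the accept state qA and halts.

Final tape (ignoring leading/trailing blanks): 1110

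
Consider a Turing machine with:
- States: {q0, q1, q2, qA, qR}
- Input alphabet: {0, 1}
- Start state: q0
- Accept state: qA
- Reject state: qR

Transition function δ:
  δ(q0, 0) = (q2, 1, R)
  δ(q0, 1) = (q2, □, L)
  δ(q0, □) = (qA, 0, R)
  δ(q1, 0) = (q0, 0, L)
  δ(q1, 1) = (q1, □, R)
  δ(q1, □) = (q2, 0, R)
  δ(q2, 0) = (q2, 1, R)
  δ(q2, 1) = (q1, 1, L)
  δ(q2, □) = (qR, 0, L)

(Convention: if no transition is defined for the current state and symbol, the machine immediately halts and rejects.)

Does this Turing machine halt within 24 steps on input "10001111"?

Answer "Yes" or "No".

Execution trace:
Initial: [q0]10001111
Step 1: δ(q0, 1) = (q2, □, L) → [q2]□□0001111
Step 2: δ(q2, □) = (qR, 0, L) → [qR]□0□0001111

The machine reaches the reject state qR and halts.
The machine halted after 2 steps (within the 24-step bound).

Answer: Yes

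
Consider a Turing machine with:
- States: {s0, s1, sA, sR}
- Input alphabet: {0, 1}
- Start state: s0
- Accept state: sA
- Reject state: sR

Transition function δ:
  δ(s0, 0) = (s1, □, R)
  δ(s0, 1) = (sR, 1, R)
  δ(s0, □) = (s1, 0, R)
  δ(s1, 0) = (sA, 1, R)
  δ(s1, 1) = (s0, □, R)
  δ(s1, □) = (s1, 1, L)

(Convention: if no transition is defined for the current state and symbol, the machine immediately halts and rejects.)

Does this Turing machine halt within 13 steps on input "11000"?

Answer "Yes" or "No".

Execution trace:
Initial: [s0]11000
Step 1: δ(s0, 1) = (sR, 1, R) → 1[sR]1000

The machine reaches the reject state sR and halts.
The machine halted after 1 step (within the 13-step bound).

Answer: Yes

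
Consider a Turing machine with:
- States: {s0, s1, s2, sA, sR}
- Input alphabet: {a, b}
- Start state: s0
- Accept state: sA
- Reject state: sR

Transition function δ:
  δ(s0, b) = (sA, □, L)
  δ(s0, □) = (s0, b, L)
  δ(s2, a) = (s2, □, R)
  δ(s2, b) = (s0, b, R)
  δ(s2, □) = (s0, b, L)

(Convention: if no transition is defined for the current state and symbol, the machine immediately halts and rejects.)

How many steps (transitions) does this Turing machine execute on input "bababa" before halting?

Execution trace:
Initial: [s0]bababa
Step 1: δ(s0, b) = (sA, □, L) → [sA]□□ababa

The machine reaches the accept state sA and halts.

The machine executed 1 step before halting.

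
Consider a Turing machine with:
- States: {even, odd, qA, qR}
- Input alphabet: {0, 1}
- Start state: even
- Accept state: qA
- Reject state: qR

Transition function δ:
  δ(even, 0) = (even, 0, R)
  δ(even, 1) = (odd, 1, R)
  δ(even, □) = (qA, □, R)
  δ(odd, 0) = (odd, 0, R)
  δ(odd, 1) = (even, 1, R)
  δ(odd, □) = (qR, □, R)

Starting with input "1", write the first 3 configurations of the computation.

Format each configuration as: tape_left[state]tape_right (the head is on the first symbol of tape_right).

Transitions applied:
Step 1: δ(even, 1) = (odd, 1, R)
Step 2: δ(odd, □) = (qR, □, R)

The first 3 configurations are:
[even]1 ⊢ 1[odd]□ ⊢ 1□[qR]□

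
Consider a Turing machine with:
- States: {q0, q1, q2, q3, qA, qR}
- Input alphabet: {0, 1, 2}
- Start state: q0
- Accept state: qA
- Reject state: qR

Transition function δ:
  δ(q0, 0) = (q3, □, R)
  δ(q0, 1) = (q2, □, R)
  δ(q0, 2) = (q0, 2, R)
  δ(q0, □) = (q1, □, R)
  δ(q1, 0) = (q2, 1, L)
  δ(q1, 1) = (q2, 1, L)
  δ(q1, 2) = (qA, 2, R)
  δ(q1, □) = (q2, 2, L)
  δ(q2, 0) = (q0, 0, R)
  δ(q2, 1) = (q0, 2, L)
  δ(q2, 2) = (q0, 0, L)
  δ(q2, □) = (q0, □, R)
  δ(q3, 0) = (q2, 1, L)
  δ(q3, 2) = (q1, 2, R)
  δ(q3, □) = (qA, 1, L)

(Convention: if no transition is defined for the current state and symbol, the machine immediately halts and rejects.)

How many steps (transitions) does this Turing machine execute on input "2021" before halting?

Execution trace:
Initial: [q0]2021
Step 1: δ(q0, 2) = (q0, 2, R) → 2[q0]021
Step 2: δ(q0, 0) = (q3, □, R) → 2□[q3]21
Step 3: δ(q3, 2) = (q1, 2, R) → 2□2[q1]1
Step 4: δ(q1, 1) = (q2, 1, L) → 2□[q2]21
Step 5: δ(q2, 2) = (q0, 0, L) → 2[q0]□01
Step 6: δ(q0, □) = (q1, □, R) → 2□[q1]01
Step 7: δ(q1, 0) = (q2, 1, L) → 2[q2]□11
Step 8: δ(q2, □) = (q0, □, R) → 2□[q0]11
Step 9: δ(q0, 1) = (q2, □, R) → 2□□[q2]1
Step 10: δ(q2, 1) = (q0, 2, L) → 2□[q0]□2
Step 11: δ(q0, □) = (q1, □, R) → 2□□[q1]2
Step 12: δ(q1, 2) = (qA, 2, R) → 2□□2[qA]□

The machine reaches the accept state qA and halts.

The machine executed 12 steps before halting.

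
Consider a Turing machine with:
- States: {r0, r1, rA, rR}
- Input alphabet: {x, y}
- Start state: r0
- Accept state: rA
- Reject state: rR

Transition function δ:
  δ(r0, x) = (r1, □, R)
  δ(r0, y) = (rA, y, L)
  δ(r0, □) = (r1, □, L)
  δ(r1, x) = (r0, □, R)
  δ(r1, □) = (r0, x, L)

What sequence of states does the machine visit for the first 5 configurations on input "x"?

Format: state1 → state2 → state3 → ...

Execution trace:
Initial: [r0]x
Step 1: δ(r0, x) = (r1, □, R) → □[r1]□
Step 2: δ(r1, □) = (r0, x, L) → [r0]□x
Step 3: δ(r0, □) = (r1, □, L) → [r1]□□x
Step 4: δ(r1, □) = (r0, x, L) → [r0]□x□x

State sequence: r0 → r1 → r0 → r1 → r0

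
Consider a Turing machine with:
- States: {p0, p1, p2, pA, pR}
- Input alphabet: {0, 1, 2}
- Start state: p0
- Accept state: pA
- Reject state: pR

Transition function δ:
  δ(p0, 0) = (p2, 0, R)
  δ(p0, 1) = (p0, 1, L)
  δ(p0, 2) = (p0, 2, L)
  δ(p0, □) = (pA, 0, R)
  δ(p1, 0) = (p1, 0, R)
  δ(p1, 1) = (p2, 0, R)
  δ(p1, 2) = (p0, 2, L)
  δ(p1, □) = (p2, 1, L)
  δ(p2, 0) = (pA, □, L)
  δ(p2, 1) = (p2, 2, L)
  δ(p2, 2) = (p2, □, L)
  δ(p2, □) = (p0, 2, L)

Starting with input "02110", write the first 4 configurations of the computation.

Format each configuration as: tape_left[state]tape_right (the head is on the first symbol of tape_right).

Transitions applied:
Step 1: δ(p0, 0) = (p2, 0, R)
Step 2: δ(p2, 2) = (p2, □, L)
Step 3: δ(p2, 0) = (pA, □, L)

The first 4 configurations are:
[p0]02110 ⊢ 0[p2]2110 ⊢ [p2]0□110 ⊢ [pA]□□□110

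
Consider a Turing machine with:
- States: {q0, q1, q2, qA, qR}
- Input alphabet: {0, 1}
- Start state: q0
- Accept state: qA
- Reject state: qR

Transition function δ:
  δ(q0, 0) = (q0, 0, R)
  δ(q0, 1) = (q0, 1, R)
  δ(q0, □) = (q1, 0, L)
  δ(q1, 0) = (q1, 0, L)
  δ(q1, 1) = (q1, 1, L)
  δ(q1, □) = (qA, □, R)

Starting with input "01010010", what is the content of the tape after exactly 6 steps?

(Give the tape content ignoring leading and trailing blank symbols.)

Execution trace:
Initial: [q0]01010010
Step 1: δ(q0, 0) = (q0, 0, R) → 0[q0]1010010
Step 2: δ(q0, 1) = (q0, 1, R) → 01[q0]010010
Step 3: δ(q0, 0) = (q0, 0, R) → 010[q0]10010
Step 4: δ(q0, 1) = (q0, 1, R) → 0101[q0]0010
Step 5: δ(q0, 0) = (q0, 0, R) → 01010[q0]010
Step 6: δ(q0, 0) = (q0, 0, R) → 010100[q0]10

After 6 steps, the tape (ignoring leading/trailing blanks) is: 01010010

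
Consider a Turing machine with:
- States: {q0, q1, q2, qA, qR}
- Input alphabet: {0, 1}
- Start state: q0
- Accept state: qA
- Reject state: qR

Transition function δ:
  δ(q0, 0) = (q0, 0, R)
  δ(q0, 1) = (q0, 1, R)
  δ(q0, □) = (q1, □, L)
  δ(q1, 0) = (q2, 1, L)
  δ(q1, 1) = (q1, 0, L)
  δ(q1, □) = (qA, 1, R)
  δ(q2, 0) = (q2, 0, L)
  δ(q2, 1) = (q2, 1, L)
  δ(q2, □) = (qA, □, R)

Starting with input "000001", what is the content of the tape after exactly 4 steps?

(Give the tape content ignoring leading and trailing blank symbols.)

Execution trace:
Initial: [q0]000001
Step 1: δ(q0, 0) = (q0, 0, R) → 0[q0]00001
Step 2: δ(q0, 0) = (q0, 0, R) → 00[q0]0001
Step 3: δ(q0, 0) = (q0, 0, R) → 000[q0]001
Step 4: δ(q0, 0) = (q0, 0, R) → 0000[q0]01

After 4 steps, the tape (ignoring leading/trailing blanks) is: 000001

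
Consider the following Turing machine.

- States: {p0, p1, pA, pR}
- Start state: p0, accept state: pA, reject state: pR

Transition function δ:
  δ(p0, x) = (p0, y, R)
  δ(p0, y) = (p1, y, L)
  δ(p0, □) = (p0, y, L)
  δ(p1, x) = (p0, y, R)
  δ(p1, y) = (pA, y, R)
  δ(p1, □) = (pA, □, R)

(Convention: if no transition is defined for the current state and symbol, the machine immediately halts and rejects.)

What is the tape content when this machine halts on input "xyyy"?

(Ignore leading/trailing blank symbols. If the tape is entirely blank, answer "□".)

Execution trace:
Initial: [p0]xyyy
Step 1: δ(p0, x) = (p0, y, R) → y[p0]yyy
Step 2: δ(p0, y) = (p1, y, L) → [p1]yyyy
Step 3: δ(p1, y) = (pA, y, R) → y[pA]yyy

The machine reaches the accept state pA and halts.

Final tape (ignoring leading/trailing blanks): yyyy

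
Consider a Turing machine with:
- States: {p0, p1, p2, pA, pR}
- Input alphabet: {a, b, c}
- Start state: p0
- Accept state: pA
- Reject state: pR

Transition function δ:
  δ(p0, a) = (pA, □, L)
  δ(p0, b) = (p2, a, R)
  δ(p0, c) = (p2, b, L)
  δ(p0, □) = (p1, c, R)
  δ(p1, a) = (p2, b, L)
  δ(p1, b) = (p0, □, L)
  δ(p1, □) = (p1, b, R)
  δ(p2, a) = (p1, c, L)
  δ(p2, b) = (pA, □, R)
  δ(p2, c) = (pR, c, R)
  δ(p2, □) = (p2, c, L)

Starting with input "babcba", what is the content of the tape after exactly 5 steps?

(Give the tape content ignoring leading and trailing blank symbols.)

Execution trace:
Initial: [p0]babcba
Step 1: δ(p0, b) = (p2, a, R) → a[p2]abcba
Step 2: δ(p2, a) = (p1, c, L) → [p1]acbcba
Step 3: δ(p1, a) = (p2, b, L) → [p2]□bcbcba
Step 4: δ(p2, □) = (p2, c, L) → [p2]□cbcbcba
Step 5: δ(p2, □) = (p2, c, L) → [p2]□ccbcbcba

After 5 steps, the tape (ignoring leading/trailing blanks) is: ccbcbcba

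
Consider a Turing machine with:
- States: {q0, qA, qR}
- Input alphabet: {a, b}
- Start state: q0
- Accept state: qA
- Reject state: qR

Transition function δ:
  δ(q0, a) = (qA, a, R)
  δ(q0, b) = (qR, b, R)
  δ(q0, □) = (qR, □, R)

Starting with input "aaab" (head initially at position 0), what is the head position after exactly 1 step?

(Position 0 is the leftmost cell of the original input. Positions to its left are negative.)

Execution trace (head position shown):
Step 0: [q0]aaab  (head at position 0)
Step 1: move right → a[qA]aab  (head at position 1)

After 1 step, the head is at position 1.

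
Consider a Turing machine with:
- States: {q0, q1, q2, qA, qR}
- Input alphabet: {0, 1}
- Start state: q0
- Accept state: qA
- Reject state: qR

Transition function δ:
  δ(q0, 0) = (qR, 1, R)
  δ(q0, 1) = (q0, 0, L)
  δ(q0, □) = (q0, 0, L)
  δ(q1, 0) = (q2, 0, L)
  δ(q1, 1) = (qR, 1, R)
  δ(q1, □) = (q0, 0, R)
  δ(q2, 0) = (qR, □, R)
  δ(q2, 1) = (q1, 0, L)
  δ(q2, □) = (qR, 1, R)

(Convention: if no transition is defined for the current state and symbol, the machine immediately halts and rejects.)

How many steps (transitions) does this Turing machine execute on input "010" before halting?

Execution trace:
Initial: [q0]010
Step 1: δ(q0, 0) = (qR, 1, R) → 1[qR]10

The machine reaches the reject state qR and halts.

The machine executed 1 step before halting.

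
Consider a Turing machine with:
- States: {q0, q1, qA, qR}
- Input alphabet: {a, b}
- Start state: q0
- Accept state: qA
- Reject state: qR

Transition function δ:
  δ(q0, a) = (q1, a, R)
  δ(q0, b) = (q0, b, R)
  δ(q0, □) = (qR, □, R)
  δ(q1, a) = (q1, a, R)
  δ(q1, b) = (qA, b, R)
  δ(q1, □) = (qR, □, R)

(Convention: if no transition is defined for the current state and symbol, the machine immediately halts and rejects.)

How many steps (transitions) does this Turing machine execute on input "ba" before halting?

Execution trace:
Initial: [q0]ba
Step 1: δ(q0, b) = (q0, b, R) → b[q0]a
Step 2: δ(q0, a) = (q1, a, R) → ba[q1]□
Step 3: δ(q1, □) = (qR, □, R) → ba□[qR]□

The machine reaches the reject state qR and halts.

The machine executed 3 steps before halting.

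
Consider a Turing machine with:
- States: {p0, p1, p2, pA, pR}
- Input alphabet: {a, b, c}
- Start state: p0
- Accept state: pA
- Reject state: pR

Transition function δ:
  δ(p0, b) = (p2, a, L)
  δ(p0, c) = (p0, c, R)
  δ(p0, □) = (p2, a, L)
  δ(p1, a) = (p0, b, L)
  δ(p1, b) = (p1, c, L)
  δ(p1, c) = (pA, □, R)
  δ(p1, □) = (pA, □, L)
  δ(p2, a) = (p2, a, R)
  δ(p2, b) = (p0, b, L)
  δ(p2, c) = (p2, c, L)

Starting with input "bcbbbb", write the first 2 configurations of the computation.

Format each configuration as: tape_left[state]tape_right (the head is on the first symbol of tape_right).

Transitions applied:
Step 1: δ(p0, b) = (p2, a, L)

The first 2 configurations are:
[p0]bcbbbb ⊢ [p2]□acbbbb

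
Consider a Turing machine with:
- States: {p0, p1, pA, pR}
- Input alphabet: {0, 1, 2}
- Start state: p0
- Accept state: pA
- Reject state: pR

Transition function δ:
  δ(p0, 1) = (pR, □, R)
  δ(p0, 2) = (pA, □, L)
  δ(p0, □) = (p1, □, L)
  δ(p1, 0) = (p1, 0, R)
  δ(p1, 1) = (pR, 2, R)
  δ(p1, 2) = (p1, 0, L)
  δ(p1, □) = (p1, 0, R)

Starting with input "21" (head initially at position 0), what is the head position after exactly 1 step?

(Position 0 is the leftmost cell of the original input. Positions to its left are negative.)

Execution trace (head position shown):
Step 0: [p0]21  (head at position 0)
Step 1: move left → [pA]□□1  (head at position -1)

After 1 step, the head is at position -1.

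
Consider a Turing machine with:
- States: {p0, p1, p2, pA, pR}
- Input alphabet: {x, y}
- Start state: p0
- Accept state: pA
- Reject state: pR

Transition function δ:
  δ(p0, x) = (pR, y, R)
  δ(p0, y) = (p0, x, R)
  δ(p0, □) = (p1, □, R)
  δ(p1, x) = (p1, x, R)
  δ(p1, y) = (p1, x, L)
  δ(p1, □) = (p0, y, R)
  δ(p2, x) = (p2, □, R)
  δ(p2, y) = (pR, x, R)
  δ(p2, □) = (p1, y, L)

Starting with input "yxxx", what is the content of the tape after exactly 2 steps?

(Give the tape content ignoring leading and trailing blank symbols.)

Execution trace:
Initial: [p0]yxxx
Step 1: δ(p0, y) = (p0, x, R) → x[p0]xxx
Step 2: δ(p0, x) = (pR, y, R) → xy[pR]xx

The machine reaches the reject state pR and halts.

After 2 steps, the tape (ignoring leading/trailing blanks) is: xyxx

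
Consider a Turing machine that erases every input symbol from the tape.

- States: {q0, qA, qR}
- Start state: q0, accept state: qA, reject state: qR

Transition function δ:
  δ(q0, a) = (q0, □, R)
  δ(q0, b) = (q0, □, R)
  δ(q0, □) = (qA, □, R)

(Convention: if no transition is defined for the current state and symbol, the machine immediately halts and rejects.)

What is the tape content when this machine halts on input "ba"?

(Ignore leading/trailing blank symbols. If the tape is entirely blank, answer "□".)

Execution trace:
Initial: [q0]ba
Step 1: δ(q0, b) = (q0, □, R) → □[q0]a
Step 2: δ(q0, a) = (q0, □, R) → □□[q0]□
Step 3: δ(q0, □) = (qA, □, R) → □□□[qA]□

The machine reaches the accept state qA and halts.

Final tape (ignoring leading/trailing blanks): □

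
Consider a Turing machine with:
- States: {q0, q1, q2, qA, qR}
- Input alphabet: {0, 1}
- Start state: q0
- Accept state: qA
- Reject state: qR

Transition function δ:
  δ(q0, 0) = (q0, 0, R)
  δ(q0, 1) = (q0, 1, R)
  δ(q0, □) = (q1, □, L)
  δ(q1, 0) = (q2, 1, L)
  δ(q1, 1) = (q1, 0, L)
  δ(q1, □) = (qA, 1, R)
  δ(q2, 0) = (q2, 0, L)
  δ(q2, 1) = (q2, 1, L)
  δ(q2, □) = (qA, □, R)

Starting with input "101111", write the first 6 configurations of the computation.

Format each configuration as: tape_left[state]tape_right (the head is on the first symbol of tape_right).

Transitions applied:
Step 1: δ(q0, 1) = (q0, 1, R)
Step 2: δ(q0, 0) = (q0, 0, R)
Step 3: δ(q0, 1) = (q0, 1, R)
Step 4: δ(q0, 1) = (q0, 1, R)
Step 5: δ(q0, 1) = (q0, 1, R)

The first 6 configurations are:
[q0]101111 ⊢ 1[q0]01111 ⊢ 10[q0]1111 ⊢ 101[q0]111 ⊢ 1011[q0]11 ⊢ 10111[q0]1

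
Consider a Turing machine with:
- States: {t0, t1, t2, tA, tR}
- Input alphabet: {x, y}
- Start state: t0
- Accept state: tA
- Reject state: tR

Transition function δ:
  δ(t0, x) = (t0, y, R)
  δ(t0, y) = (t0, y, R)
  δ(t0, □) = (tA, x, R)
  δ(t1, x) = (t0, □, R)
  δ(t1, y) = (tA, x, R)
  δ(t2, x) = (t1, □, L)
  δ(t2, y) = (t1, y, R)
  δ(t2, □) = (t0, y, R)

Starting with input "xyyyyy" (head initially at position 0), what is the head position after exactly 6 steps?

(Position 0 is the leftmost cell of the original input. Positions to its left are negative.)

Execution trace (head position shown):
Step 0: [t0]xyyyyy  (head at position 0)
Step 1: move right → y[t0]yyyyy  (head at position 1)
Step 2: move right → yy[t0]yyyy  (head at position 2)
Step 3: move right → yyy[t0]yyy  (head at position 3)
Step 4: move right → yyyy[t0]yy  (head at position 4)
Step 5: move right → yyyyy[t0]y  (head at position 5)
Step 6: move right → yyyyyy[t0]□  (head at position 6)

After 6 steps, the head is at position 6.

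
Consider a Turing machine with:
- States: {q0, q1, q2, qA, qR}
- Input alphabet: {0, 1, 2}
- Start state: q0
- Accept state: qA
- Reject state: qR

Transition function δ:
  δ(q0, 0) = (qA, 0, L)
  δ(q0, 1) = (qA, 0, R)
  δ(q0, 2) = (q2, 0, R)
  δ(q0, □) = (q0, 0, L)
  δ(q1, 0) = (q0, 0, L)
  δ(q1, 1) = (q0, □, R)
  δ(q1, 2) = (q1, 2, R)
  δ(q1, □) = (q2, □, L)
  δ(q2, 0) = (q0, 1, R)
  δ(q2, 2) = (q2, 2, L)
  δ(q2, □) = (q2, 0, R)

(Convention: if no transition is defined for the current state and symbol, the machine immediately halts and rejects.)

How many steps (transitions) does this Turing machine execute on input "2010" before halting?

Execution trace:
Initial: [q0]2010
Step 1: δ(q0, 2) = (q2, 0, R) → 0[q2]010
Step 2: δ(q2, 0) = (q0, 1, R) → 01[q0]10
Step 3: δ(q0, 1) = (qA, 0, R) → 010[qA]0

The machine reaches the accept state qA and halts.

The machine executed 3 steps before halting.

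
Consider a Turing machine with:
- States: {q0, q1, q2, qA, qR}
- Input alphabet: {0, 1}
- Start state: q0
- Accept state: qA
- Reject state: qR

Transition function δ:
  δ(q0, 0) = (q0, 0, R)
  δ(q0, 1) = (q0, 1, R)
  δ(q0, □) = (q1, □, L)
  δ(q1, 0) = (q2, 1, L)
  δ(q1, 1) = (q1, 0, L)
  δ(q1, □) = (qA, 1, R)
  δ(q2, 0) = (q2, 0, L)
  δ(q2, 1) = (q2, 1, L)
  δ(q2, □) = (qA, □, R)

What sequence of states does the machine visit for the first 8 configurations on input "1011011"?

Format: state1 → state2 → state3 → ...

Execution trace:
Initial: [q0]1011011
Step 1: δ(q0, 1) = (q0, 1, R) → 1[q0]011011
Step 2: δ(q0, 0) = (q0, 0, R) → 10[q0]11011
Step 3: δ(q0, 1) = (q0, 1, R) → 101[q0]1011
Step 4: δ(q0, 1) = (q0, 1, R) → 1011[q0]011
Step 5: δ(q0, 0) = (q0, 0, R) → 10110[q0]11
Step 6: δ(q0, 1) = (q0, 1, R) → 101101[q0]1
Step 7: δ(q0, 1) = (q0, 1, R) → 1011011[q0]□

State sequence: q0 → q0 → q0 → q0 → q0 → q0 → q0 → q0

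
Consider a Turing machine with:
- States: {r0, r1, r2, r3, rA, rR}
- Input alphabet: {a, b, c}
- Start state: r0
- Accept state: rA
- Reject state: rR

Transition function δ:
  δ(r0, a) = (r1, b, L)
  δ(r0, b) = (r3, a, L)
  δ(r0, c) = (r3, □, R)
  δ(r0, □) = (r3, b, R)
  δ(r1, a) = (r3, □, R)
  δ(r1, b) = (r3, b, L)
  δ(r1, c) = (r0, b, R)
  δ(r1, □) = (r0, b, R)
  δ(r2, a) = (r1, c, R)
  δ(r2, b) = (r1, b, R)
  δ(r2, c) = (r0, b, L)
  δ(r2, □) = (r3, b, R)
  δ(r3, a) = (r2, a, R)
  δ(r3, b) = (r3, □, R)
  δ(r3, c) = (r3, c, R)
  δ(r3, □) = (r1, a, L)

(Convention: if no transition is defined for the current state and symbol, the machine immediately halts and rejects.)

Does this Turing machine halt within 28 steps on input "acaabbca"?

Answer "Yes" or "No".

Execution trace:
Initial: [r0]acaabbca
Step 1: δ(r0, a) = (r1, b, L) → [r1]□bcaabbca
Step 2: δ(r1, □) = (r0, b, R) → b[r0]bcaabbca
Step 3: δ(r0, b) = (r3, a, L) → [r3]bacaabbca
Step 4: δ(r3, b) = (r3, □, R) → □[r3]acaabbca
Step 5: δ(r3, a) = (r2, a, R) → □a[r2]caabbca
Step 6: δ(r2, c) = (r0, b, L) → □[r0]abaabbca
Step 7: δ(r0, a) = (r1, b, L) → [r1]□bbaabbca
Step 8: δ(r1, □) = (r0, b, R) → b[r0]bbaabbca
Step 9: δ(r0, b) = (r3, a, L) → [r3]babaabbca
Step 10: δ(r3, b) = (r3, □, R) → □[r3]abaabbca
Step 11: δ(r3, a) = (r2, a, R) → □a[r2]baabbca
Step 12: δ(r2, b) = (r1, b, R) → □ab[r1]aabbca
Step 13: δ(r1, a) = (r3, □, R) → □ab□[r3]abbca
Step 14: δ(r3, a) = (r2, a, R) → □ab□a[r2]bbca
Step 15: δ(r2, b) = (r1, b, R) → □ab□ab[r1]bca
Step 16: δ(r1, b) = (r3, b, L) → □ab□a[r3]bbca
Step 17: δ(r3, b) = (r3, □, R) → □ab□a□[r3]bca
Step 18: δ(r3, b) = (r3, □, R) → □ab□a□□[r3]ca
Step 19: δ(r3, c) = (r3, c, R) → □ab□a□□c[r3]a
Step 20: δ(r3, a) = (r2, a, R) → □ab□a□□ca[r2]□
Step 21: δ(r2, □) = (r3, b, R) → □ab□a□□cab[r3]□
Step 22: δ(r3, □) = (r1, a, L) → □ab□a□□ca[r1]ba
Step 23: δ(r1, b) = (r3, b, L) → □ab□a□□c[r3]aba
Step 24: δ(r3, a) = (r2, a, R) → □ab□a□□ca[r2]ba
Step 25: δ(r2, b) = (r1, b, R) → □ab□a□□cab[r1]a
Step 26: δ(r1, a) = (r3, □, R) → □ab□a□□cab□[r3]□
Step 27: δ(r3, □) = (r1, a, L) → □ab□a□□cab[r1]□a
Step 28: δ(r1, □) = (r0, b, R) → □ab□a□□cabb[r0]a

The machine has not reached a halting state after 28 steps.
The machine did not halt within the 28-step bound.

Answer: No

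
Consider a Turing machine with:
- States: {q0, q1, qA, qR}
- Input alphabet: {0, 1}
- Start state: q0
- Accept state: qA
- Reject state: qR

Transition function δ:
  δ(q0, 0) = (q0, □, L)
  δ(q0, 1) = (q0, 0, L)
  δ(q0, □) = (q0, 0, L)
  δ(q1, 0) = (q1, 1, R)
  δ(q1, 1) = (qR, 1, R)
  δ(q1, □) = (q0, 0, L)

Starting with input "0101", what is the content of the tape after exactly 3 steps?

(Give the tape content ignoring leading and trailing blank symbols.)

Execution trace:
Initial: [q0]0101
Step 1: δ(q0, 0) = (q0, □, L) → [q0]□□101
Step 2: δ(q0, □) = (q0, 0, L) → [q0]□0□101
Step 3: δ(q0, □) = (q0, 0, L) → [q0]□00□101

After 3 steps, the tape (ignoring leading/trailing blanks) is: 00□101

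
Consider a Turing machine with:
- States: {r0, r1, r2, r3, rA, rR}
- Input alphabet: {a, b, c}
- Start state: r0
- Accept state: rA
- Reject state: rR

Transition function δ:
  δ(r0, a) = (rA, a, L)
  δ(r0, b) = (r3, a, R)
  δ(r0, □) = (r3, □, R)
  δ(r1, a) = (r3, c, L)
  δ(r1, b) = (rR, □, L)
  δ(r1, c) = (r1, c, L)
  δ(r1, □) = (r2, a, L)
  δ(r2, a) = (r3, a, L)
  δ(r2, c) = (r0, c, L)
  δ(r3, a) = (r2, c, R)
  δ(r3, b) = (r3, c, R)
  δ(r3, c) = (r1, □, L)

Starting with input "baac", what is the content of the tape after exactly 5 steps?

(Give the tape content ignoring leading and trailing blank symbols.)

Execution trace:
Initial: [r0]baac
Step 1: δ(r0, b) = (r3, a, R) → a[r3]aac
Step 2: δ(r3, a) = (r2, c, R) → ac[r2]ac
Step 3: δ(r2, a) = (r3, a, L) → a[r3]cac
Step 4: δ(r3, c) = (r1, □, L) → [r1]a□ac
Step 5: δ(r1, a) = (r3, c, L) → [r3]□c□ac

No transition is defined for δ(r3, □). By convention the machine halts and rejects.

After 5 steps, the tape (ignoring leading/trailing blanks) is: c□ac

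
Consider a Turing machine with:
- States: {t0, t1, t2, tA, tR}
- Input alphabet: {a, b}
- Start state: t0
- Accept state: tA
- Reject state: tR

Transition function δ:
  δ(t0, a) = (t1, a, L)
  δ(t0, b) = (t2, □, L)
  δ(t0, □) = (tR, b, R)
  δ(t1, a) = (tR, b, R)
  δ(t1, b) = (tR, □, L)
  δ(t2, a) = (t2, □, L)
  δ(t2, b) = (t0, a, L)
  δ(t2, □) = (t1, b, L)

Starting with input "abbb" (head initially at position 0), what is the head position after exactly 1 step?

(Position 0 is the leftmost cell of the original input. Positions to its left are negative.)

Execution trace (head position shown):
Step 0: [t0]abbb  (head at position 0)
Step 1: move left → [t1]□abbb  (head at position -1)

After 1 step, the head is at position -1.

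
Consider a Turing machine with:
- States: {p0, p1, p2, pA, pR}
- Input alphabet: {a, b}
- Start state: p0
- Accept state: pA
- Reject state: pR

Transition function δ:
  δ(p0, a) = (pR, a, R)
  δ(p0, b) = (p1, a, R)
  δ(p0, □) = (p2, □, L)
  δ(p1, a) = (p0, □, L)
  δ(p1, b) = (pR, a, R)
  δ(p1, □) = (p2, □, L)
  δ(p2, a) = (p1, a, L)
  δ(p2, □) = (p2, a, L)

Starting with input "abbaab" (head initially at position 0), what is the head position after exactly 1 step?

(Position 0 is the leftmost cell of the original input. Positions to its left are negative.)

Execution trace (head position shown):
Step 0: [p0]abbaab  (head at position 0)
Step 1: move right → a[pR]bbaab  (head at position 1)

After 1 step, the head is at position 1.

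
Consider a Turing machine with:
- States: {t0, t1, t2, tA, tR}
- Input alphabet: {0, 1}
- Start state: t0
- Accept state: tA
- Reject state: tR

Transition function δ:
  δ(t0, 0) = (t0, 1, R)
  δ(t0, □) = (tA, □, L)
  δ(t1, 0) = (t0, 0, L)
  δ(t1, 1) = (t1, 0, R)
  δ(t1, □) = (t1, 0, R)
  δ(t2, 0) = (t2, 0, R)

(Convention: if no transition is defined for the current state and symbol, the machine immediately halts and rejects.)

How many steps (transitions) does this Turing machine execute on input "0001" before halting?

Execution trace:
Initial: [t0]0001
Step 1: δ(t0, 0) = (t0, 1, R) → 1[t0]001
Step 2: δ(t0, 0) = (t0, 1, R) → 11[t0]01
Step 3: δ(t0, 0) = (t0, 1, R) → 111[t0]1

No transition is defined for δ(t0, 1). By convention the machine halts and rejects.

The machine executed 3 steps before halting.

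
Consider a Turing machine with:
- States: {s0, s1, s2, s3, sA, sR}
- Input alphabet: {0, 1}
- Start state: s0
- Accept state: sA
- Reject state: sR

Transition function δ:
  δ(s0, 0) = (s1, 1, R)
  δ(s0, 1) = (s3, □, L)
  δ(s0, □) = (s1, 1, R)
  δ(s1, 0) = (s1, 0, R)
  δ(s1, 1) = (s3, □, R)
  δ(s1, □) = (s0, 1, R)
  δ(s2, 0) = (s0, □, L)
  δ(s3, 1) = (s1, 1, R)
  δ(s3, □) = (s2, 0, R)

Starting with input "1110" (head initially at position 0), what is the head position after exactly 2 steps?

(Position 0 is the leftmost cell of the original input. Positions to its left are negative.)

Execution trace (head position shown):
Step 0: [s0]1110  (head at position 0)
Step 1: move left → [s3]□□110  (head at position -1)
Step 2: move right → 0[s2]□110  (head at position 0)

After 2 steps, the head is at position 0.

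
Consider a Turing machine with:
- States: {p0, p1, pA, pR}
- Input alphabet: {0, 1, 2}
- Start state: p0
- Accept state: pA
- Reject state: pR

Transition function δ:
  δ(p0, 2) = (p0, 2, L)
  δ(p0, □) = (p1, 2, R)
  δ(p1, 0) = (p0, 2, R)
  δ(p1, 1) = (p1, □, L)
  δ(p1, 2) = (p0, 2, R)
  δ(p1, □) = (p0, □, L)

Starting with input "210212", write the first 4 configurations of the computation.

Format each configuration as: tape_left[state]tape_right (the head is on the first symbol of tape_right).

Transitions applied:
Step 1: δ(p0, 2) = (p0, 2, L)
Step 2: δ(p0, □) = (p1, 2, R)
Step 3: δ(p1, 2) = (p0, 2, R)

The first 4 configurations are:
[p0]210212 ⊢ [p0]□210212 ⊢ 2[p1]210212 ⊢ 22[p0]10212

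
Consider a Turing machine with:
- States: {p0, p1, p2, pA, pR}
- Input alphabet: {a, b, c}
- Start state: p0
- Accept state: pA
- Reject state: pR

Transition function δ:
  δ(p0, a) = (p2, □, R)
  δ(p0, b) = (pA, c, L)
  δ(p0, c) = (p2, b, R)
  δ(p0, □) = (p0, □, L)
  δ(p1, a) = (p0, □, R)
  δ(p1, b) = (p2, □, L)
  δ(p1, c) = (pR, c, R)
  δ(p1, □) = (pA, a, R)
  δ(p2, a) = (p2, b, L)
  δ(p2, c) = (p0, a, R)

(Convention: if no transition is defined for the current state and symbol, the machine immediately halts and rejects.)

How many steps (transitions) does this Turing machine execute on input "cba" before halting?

Execution trace:
Initial: [p0]cba
Step 1: δ(p0, c) = (p2, b, R) → b[p2]ba

No transition is defined for δ(p2, b). By convention the machine halts and rejects.

The machine executed 1 step before halting.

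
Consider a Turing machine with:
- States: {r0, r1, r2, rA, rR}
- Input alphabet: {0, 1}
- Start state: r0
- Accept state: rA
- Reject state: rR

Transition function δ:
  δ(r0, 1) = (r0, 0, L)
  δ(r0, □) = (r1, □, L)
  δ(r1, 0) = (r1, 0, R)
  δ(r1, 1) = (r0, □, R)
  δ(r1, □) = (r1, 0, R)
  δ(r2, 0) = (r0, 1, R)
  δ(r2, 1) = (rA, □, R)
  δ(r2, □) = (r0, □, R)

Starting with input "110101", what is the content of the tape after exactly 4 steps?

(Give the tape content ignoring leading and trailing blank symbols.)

Execution trace:
Initial: [r0]110101
Step 1: δ(r0, 1) = (r0, 0, L) → [r0]□010101
Step 2: δ(r0, □) = (r1, □, L) → [r1]□□010101
Step 3: δ(r1, □) = (r1, 0, R) → 0[r1]□010101
Step 4: δ(r1, □) = (r1, 0, R) → 00[r1]010101

After 4 steps, the tape (ignoring leading/trailing blanks) is: 00010101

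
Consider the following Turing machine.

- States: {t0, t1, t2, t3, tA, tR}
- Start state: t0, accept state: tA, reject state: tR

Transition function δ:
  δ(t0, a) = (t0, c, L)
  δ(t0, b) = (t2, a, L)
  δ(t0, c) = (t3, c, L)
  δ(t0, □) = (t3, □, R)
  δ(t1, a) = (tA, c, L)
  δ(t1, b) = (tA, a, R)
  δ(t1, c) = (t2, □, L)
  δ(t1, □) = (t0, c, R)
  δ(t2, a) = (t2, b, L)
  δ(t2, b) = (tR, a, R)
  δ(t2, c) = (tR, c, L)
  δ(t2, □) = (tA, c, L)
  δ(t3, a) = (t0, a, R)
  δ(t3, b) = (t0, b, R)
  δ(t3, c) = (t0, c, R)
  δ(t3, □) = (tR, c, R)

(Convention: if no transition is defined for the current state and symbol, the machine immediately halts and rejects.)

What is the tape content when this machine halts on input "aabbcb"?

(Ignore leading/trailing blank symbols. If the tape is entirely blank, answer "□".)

Execution trace:
Initial: [t0]aabbcb
Step 1: δ(t0, a) = (t0, c, L) → [t0]□cabbcb
Step 2: δ(t0, □) = (t3, □, R) → □[t3]cabbcb
Step 3: δ(t3, c) = (t0, c, R) → □c[t0]abbcb
Step 4: δ(t0, a) = (t0, c, L) → □[t0]ccbbcb
Step 5: δ(t0, c) = (t3, c, L) → [t3]□ccbbcb
Step 6: δ(t3, □) = (tR, c, R) → c[tR]ccbbcb

The machine reaches the reject state tR and halts.

Final tape (ignoring leading/trailing blanks): cccbbcb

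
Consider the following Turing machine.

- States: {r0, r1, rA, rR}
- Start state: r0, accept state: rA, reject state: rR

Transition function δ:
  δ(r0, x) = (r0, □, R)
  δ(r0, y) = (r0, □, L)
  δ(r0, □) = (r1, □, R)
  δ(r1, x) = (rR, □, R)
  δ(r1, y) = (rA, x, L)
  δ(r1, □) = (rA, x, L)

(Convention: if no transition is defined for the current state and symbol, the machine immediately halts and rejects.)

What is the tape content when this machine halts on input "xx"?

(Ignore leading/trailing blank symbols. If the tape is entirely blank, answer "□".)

Execution trace:
Initial: [r0]xx
Step 1: δ(r0, x) = (r0, □, R) → □[r0]x
Step 2: δ(r0, x) = (r0, □, R) → □□[r0]□
Step 3: δ(r0, □) = (r1, □, R) → □□□[r1]□
Step 4: δ(r1, □) = (rA, x, L) → □□[rA]□x

The machine reaches the accept state rA and halts.

Final tape (ignoring leading/trailing blanks): x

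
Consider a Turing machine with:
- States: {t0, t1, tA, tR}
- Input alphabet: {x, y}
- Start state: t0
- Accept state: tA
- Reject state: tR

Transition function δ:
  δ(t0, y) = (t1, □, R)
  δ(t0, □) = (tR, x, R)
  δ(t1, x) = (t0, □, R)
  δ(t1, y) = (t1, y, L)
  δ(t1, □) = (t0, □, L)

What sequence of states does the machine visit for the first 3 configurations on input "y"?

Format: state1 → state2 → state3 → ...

Execution trace:
Initial: [t0]y
Step 1: δ(t0, y) = (t1, □, R) → □[t1]□
Step 2: δ(t1, □) = (t0, □, L) → [t0]□□

State sequence: t0 → t1 → t0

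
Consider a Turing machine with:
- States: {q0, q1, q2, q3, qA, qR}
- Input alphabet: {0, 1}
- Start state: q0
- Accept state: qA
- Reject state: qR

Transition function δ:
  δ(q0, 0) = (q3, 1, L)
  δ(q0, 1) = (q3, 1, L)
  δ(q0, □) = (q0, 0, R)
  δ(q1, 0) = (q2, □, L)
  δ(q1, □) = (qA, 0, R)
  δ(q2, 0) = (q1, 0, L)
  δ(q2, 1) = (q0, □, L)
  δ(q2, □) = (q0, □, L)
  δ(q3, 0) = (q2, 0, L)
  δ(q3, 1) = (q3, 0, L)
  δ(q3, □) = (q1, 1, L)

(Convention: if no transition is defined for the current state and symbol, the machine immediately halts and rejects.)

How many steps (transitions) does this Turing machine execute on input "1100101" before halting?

Execution trace:
Initial: [q0]1100101
Step 1: δ(q0, 1) = (q3, 1, L) → [q3]□1100101
Step 2: δ(q3, □) = (q1, 1, L) → [q1]□11100101
Step 3: δ(q1, □) = (qA, 0, R) → 0[qA]11100101

The machine reaches the accept state qA and halts.

The machine executed 3 steps before halting.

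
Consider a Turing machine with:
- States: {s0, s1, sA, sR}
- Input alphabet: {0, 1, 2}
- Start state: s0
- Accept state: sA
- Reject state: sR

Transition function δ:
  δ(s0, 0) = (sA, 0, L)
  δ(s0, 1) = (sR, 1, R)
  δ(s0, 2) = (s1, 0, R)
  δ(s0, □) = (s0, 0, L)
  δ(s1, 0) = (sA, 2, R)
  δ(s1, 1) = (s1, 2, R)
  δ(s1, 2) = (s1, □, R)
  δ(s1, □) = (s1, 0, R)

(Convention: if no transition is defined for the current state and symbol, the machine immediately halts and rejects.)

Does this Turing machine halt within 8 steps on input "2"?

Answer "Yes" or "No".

Execution trace:
Initial: [s0]2
Step 1: δ(s0, 2) = (s1, 0, R) → 0[s1]□
Step 2: δ(s1, □) = (s1, 0, R) → 00[s1]□
Step 3: δ(s1, □) = (s1, 0, R) → 000[s1]□
Step 4: δ(s1, □) = (s1, 0, R) → 0000[s1]□
Step 5: δ(s1, □) = (s1, 0, R) → 00000[s1]□
Step 6: δ(s1, □) = (s1, 0, R) → 000000[s1]□
Step 7: δ(s1, □) = (s1, 0, R) → 0000000[s1]□
Step 8: δ(s1, □) = (s1, 0, R) → 00000000[s1]□

The machine has not reached a halting state after 8 steps.
The machine did not halt within the 8-step bound.

Answer: No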